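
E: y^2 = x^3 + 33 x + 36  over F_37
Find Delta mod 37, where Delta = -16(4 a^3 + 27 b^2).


4 a^3 + 27 b^2 = 4*33^3 + 27*36^2 = 143748 + 34992 = 178740
Delta = -16 * (178740) = -2859840
Delta mod 37 = 1

Delta = 1 (mod 37)


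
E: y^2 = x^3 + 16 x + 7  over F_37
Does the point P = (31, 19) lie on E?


Check whether y^2 = x^3 + 16 x + 7 (mod 37) for (x, y) = (31, 19).
LHS: y^2 = 19^2 mod 37 = 28
RHS: x^3 + 16 x + 7 = 31^3 + 16*31 + 7 mod 37 = 28
LHS = RHS

Yes, on the curve


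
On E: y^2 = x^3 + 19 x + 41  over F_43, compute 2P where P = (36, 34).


Doubling: s = (3 x1^2 + a) / (2 y1)
s = (3*36^2 + 19) / (2*34) mod 43 = 29
x3 = s^2 - 2 x1 mod 43 = 29^2 - 2*36 = 38
y3 = s (x1 - x3) - y1 mod 43 = 29 * (36 - 38) - 34 = 37

2P = (38, 37)


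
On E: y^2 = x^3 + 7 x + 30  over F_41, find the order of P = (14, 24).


Compute successive multiples of P until we hit O:
  1P = (14, 24)
  2P = (22, 34)
  3P = (4, 9)
  4P = (15, 36)
  5P = (33, 35)
  6P = (25, 2)
  7P = (6, 1)
  8P = (3, 23)
  ... (continuing to 17P)
  17P = O

ord(P) = 17


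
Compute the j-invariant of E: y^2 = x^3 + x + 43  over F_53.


Delta = -16(4 a^3 + 27 b^2) mod 53 = 37
-1728 * (4 a)^3 = -1728 * (4*1)^3 mod 53 = 19
j = 19 * 37^(-1) mod 53 = 22

j = 22 (mod 53)


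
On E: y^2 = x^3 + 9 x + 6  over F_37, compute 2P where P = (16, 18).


Doubling: s = (3 x1^2 + a) / (2 y1)
s = (3*16^2 + 9) / (2*18) mod 37 = 0
x3 = s^2 - 2 x1 mod 37 = 0^2 - 2*16 = 5
y3 = s (x1 - x3) - y1 mod 37 = 0 * (16 - 5) - 18 = 19

2P = (5, 19)


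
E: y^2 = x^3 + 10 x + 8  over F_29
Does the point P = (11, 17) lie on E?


Check whether y^2 = x^3 + 10 x + 8 (mod 29) for (x, y) = (11, 17).
LHS: y^2 = 17^2 mod 29 = 28
RHS: x^3 + 10 x + 8 = 11^3 + 10*11 + 8 mod 29 = 28
LHS = RHS

Yes, on the curve


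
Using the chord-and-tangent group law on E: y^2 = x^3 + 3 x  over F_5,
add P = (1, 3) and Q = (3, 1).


P != Q, so use the chord formula.
s = (y2 - y1) / (x2 - x1) = (3) / (2) mod 5 = 4
x3 = s^2 - x1 - x2 mod 5 = 4^2 - 1 - 3 = 2
y3 = s (x1 - x3) - y1 mod 5 = 4 * (1 - 2) - 3 = 3

P + Q = (2, 3)


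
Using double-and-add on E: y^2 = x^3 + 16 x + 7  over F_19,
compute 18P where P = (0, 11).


k = 18 = 10010_2 (binary, LSB first: 01001)
Double-and-add from P = (0, 11):
  bit 0 = 0: acc unchanged = O
  bit 1 = 1: acc = O + (1, 9) = (1, 9)
  bit 2 = 0: acc unchanged = (1, 9)
  bit 3 = 0: acc unchanged = (1, 9)
  bit 4 = 1: acc = (1, 9) + (7, 5) = (3, 5)

18P = (3, 5)


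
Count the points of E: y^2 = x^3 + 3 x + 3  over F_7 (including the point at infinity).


For each x in F_7, count y with y^2 = x^3 + 3 x + 3 mod 7:
  x = 1: RHS = 0, y in [0]  -> 1 point(s)
  x = 3: RHS = 4, y in [2, 5]  -> 2 point(s)
  x = 4: RHS = 2, y in [3, 4]  -> 2 point(s)
Affine points: 5. Add the point at infinity: total = 6.

#E(F_7) = 6


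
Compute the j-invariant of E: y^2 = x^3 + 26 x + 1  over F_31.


Delta = -16(4 a^3 + 27 b^2) mod 31 = 4
-1728 * (4 a)^3 = -1728 * (4*26)^3 mod 31 = 15
j = 15 * 4^(-1) mod 31 = 27

j = 27 (mod 31)


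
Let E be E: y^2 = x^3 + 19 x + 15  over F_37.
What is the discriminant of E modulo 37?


4 a^3 + 27 b^2 = 4*19^3 + 27*15^2 = 27436 + 6075 = 33511
Delta = -16 * (33511) = -536176
Delta mod 37 = 28

Delta = 28 (mod 37)


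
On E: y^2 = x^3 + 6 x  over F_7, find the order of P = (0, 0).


Compute successive multiples of P until we hit O:
  1P = (0, 0)
  2P = O

ord(P) = 2


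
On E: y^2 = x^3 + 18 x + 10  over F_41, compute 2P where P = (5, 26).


Doubling: s = (3 x1^2 + a) / (2 y1)
s = (3*5^2 + 18) / (2*26) mod 41 = 1
x3 = s^2 - 2 x1 mod 41 = 1^2 - 2*5 = 32
y3 = s (x1 - x3) - y1 mod 41 = 1 * (5 - 32) - 26 = 29

2P = (32, 29)


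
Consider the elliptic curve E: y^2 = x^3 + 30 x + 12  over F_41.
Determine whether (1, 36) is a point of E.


Check whether y^2 = x^3 + 30 x + 12 (mod 41) for (x, y) = (1, 36).
LHS: y^2 = 36^2 mod 41 = 25
RHS: x^3 + 30 x + 12 = 1^3 + 30*1 + 12 mod 41 = 2
LHS != RHS

No, not on the curve


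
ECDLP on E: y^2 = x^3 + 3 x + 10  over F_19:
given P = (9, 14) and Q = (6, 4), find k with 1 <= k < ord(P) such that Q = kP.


Enumerate multiples of P until we hit Q = (6, 4):
  1P = (9, 14)
  2P = (5, 13)
  3P = (11, 14)
  4P = (18, 5)
  5P = (12, 8)
  6P = (2, 10)
  7P = (6, 4)
Match found at i = 7.

k = 7


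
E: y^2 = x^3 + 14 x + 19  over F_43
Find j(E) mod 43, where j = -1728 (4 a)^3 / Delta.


Delta = -16(4 a^3 + 27 b^2) mod 43 = 5
-1728 * (4 a)^3 = -1728 * (4*14)^3 mod 43 = 11
j = 11 * 5^(-1) mod 43 = 28

j = 28 (mod 43)


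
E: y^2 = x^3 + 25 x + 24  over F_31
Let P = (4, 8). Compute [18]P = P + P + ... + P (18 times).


k = 18 = 10010_2 (binary, LSB first: 01001)
Double-and-add from P = (4, 8):
  bit 0 = 0: acc unchanged = O
  bit 1 = 1: acc = O + (11, 24) = (11, 24)
  bit 2 = 0: acc unchanged = (11, 24)
  bit 3 = 0: acc unchanged = (11, 24)
  bit 4 = 1: acc = (11, 24) + (23, 5) = (29, 20)

18P = (29, 20)


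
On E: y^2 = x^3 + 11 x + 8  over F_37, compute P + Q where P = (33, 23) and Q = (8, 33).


P != Q, so use the chord formula.
s = (y2 - y1) / (x2 - x1) = (10) / (12) mod 37 = 7
x3 = s^2 - x1 - x2 mod 37 = 7^2 - 33 - 8 = 8
y3 = s (x1 - x3) - y1 mod 37 = 7 * (33 - 8) - 23 = 4

P + Q = (8, 4)


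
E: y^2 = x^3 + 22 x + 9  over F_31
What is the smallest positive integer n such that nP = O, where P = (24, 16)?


Compute successive multiples of P until we hit O:
  1P = (24, 16)
  2P = (24, 15)
  3P = O

ord(P) = 3


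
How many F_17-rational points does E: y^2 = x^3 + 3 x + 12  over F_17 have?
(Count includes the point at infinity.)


For each x in F_17, count y with y^2 = x^3 + 3 x + 12 mod 17:
  x = 1: RHS = 16, y in [4, 13]  -> 2 point(s)
  x = 2: RHS = 9, y in [3, 14]  -> 2 point(s)
  x = 5: RHS = 16, y in [4, 13]  -> 2 point(s)
  x = 6: RHS = 8, y in [5, 12]  -> 2 point(s)
  x = 7: RHS = 2, y in [6, 11]  -> 2 point(s)
  x = 8: RHS = 4, y in [2, 15]  -> 2 point(s)
  x = 11: RHS = 16, y in [4, 13]  -> 2 point(s)
  x = 12: RHS = 8, y in [5, 12]  -> 2 point(s)
  x = 13: RHS = 4, y in [2, 15]  -> 2 point(s)
  x = 15: RHS = 15, y in [7, 10]  -> 2 point(s)
  x = 16: RHS = 8, y in [5, 12]  -> 2 point(s)
Affine points: 22. Add the point at infinity: total = 23.

#E(F_17) = 23


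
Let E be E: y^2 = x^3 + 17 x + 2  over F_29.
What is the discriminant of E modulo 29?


4 a^3 + 27 b^2 = 4*17^3 + 27*2^2 = 19652 + 108 = 19760
Delta = -16 * (19760) = -316160
Delta mod 29 = 27

Delta = 27 (mod 29)


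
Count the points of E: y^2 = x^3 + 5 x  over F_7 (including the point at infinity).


For each x in F_7, count y with y^2 = x^3 + 5 x + 0 mod 7:
  x = 0: RHS = 0, y in [0]  -> 1 point(s)
  x = 2: RHS = 4, y in [2, 5]  -> 2 point(s)
  x = 3: RHS = 0, y in [0]  -> 1 point(s)
  x = 4: RHS = 0, y in [0]  -> 1 point(s)
  x = 6: RHS = 1, y in [1, 6]  -> 2 point(s)
Affine points: 7. Add the point at infinity: total = 8.

#E(F_7) = 8


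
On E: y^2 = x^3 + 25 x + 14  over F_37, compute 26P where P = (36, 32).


k = 26 = 11010_2 (binary, LSB first: 01011)
Double-and-add from P = (36, 32):
  bit 0 = 0: acc unchanged = O
  bit 1 = 1: acc = O + (35, 17) = (35, 17)
  bit 2 = 0: acc unchanged = (35, 17)
  bit 3 = 1: acc = (35, 17) + (25, 24) = (23, 19)
  bit 4 = 1: acc = (23, 19) + (15, 8) = (35, 20)

26P = (35, 20)


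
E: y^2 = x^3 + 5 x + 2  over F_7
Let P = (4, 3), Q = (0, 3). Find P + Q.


P != Q, so use the chord formula.
s = (y2 - y1) / (x2 - x1) = (0) / (3) mod 7 = 0
x3 = s^2 - x1 - x2 mod 7 = 0^2 - 4 - 0 = 3
y3 = s (x1 - x3) - y1 mod 7 = 0 * (4 - 3) - 3 = 4

P + Q = (3, 4)


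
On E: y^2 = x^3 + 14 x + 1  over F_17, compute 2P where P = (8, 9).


Doubling: s = (3 x1^2 + a) / (2 y1)
s = (3*8^2 + 14) / (2*9) mod 17 = 2
x3 = s^2 - 2 x1 mod 17 = 2^2 - 2*8 = 5
y3 = s (x1 - x3) - y1 mod 17 = 2 * (8 - 5) - 9 = 14

2P = (5, 14)


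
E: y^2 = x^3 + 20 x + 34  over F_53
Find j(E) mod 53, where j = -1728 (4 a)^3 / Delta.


Delta = -16(4 a^3 + 27 b^2) mod 53 = 7
-1728 * (4 a)^3 = -1728 * (4*20)^3 mod 53 = 49
j = 49 * 7^(-1) mod 53 = 7

j = 7 (mod 53)


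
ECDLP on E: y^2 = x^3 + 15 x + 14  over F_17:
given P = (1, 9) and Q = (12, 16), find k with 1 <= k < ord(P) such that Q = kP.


Enumerate multiples of P until we hit Q = (12, 16):
  1P = (1, 9)
  2P = (16, 10)
  3P = (13, 14)
  4P = (4, 11)
  5P = (3, 1)
  6P = (12, 1)
  7P = (2, 1)
  8P = (10, 12)
  9P = (8, 0)
  10P = (10, 5)
  11P = (2, 16)
  12P = (12, 16)
Match found at i = 12.

k = 12


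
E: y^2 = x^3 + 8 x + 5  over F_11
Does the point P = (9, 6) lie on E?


Check whether y^2 = x^3 + 8 x + 5 (mod 11) for (x, y) = (9, 6).
LHS: y^2 = 6^2 mod 11 = 3
RHS: x^3 + 8 x + 5 = 9^3 + 8*9 + 5 mod 11 = 3
LHS = RHS

Yes, on the curve


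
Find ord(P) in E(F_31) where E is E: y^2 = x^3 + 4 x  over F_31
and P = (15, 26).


Compute successive multiples of P until we hit O:
  1P = (15, 26)
  2P = (20, 19)
  3P = (24, 30)
  4P = (1, 25)
  5P = (12, 3)
  6P = (18, 13)
  7P = (3, 15)
  8P = (2, 4)
  ... (continuing to 32P)
  32P = O

ord(P) = 32


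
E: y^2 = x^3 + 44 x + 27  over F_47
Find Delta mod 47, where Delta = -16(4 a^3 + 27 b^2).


4 a^3 + 27 b^2 = 4*44^3 + 27*27^2 = 340736 + 19683 = 360419
Delta = -16 * (360419) = -5766704
Delta mod 47 = 8

Delta = 8 (mod 47)


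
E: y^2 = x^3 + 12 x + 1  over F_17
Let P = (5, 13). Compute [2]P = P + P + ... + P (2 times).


k = 2 = 10_2 (binary, LSB first: 01)
Double-and-add from P = (5, 13):
  bit 0 = 0: acc unchanged = O
  bit 1 = 1: acc = O + (6, 0) = (6, 0)

2P = (6, 0)


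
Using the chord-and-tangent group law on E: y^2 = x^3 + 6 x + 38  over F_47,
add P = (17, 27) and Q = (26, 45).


P != Q, so use the chord formula.
s = (y2 - y1) / (x2 - x1) = (18) / (9) mod 47 = 2
x3 = s^2 - x1 - x2 mod 47 = 2^2 - 17 - 26 = 8
y3 = s (x1 - x3) - y1 mod 47 = 2 * (17 - 8) - 27 = 38

P + Q = (8, 38)


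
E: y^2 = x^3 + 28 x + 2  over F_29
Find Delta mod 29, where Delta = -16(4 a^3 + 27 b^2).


4 a^3 + 27 b^2 = 4*28^3 + 27*2^2 = 87808 + 108 = 87916
Delta = -16 * (87916) = -1406656
Delta mod 29 = 18

Delta = 18 (mod 29)


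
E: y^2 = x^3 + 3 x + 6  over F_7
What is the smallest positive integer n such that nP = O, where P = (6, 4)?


Compute successive multiples of P until we hit O:
  1P = (6, 4)
  2P = (3, 0)
  3P = (6, 3)
  4P = O

ord(P) = 4


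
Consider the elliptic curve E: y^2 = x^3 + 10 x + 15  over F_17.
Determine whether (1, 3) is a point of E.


Check whether y^2 = x^3 + 10 x + 15 (mod 17) for (x, y) = (1, 3).
LHS: y^2 = 3^2 mod 17 = 9
RHS: x^3 + 10 x + 15 = 1^3 + 10*1 + 15 mod 17 = 9
LHS = RHS

Yes, on the curve


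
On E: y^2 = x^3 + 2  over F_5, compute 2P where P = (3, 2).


Doubling: s = (3 x1^2 + a) / (2 y1)
s = (3*3^2 + 0) / (2*2) mod 5 = 3
x3 = s^2 - 2 x1 mod 5 = 3^2 - 2*3 = 3
y3 = s (x1 - x3) - y1 mod 5 = 3 * (3 - 3) - 2 = 3

2P = (3, 3)


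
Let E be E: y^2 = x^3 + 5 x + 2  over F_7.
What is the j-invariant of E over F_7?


Delta = -16(4 a^3 + 27 b^2) mod 7 = 2
-1728 * (4 a)^3 = -1728 * (4*5)^3 mod 7 = 6
j = 6 * 2^(-1) mod 7 = 3

j = 3 (mod 7)


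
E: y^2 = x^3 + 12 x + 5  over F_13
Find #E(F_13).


For each x in F_13, count y with y^2 = x^3 + 12 x + 5 mod 13:
  x = 3: RHS = 3, y in [4, 9]  -> 2 point(s)
  x = 4: RHS = 0, y in [0]  -> 1 point(s)
  x = 7: RHS = 3, y in [4, 9]  -> 2 point(s)
  x = 9: RHS = 10, y in [6, 7]  -> 2 point(s)
  x = 11: RHS = 12, y in [5, 8]  -> 2 point(s)
Affine points: 9. Add the point at infinity: total = 10.

#E(F_13) = 10


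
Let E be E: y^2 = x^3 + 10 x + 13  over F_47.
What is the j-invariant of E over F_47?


Delta = -16(4 a^3 + 27 b^2) mod 47 = 44
-1728 * (4 a)^3 = -1728 * (4*10)^3 mod 47 = 34
j = 34 * 44^(-1) mod 47 = 20

j = 20 (mod 47)


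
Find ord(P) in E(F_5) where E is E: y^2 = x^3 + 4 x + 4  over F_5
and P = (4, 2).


Compute successive multiples of P until we hit O:
  1P = (4, 2)
  2P = (1, 2)
  3P = (0, 3)
  4P = (2, 0)
  5P = (0, 2)
  6P = (1, 3)
  7P = (4, 3)
  8P = O

ord(P) = 8


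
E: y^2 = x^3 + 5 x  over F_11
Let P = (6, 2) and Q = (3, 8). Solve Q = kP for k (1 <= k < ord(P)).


Enumerate multiples of P until we hit Q = (3, 8):
  1P = (6, 2)
  2P = (3, 3)
  3P = (7, 2)
  4P = (9, 9)
  5P = (10, 7)
  6P = (0, 0)
  7P = (10, 4)
  8P = (9, 2)
  9P = (7, 9)
  10P = (3, 8)
Match found at i = 10.

k = 10


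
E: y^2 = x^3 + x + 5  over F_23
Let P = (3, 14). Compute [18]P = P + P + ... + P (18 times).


k = 18 = 10010_2 (binary, LSB first: 01001)
Double-and-add from P = (3, 14):
  bit 0 = 0: acc unchanged = O
  bit 1 = 1: acc = O + (18, 17) = (18, 17)
  bit 2 = 0: acc unchanged = (18, 17)
  bit 3 = 0: acc unchanged = (18, 17)
  bit 4 = 1: acc = (18, 17) + (19, 11) = (22, 7)

18P = (22, 7)


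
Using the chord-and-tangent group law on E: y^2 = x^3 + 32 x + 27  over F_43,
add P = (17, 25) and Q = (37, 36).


P != Q, so use the chord formula.
s = (y2 - y1) / (x2 - x1) = (11) / (20) mod 43 = 7
x3 = s^2 - x1 - x2 mod 43 = 7^2 - 17 - 37 = 38
y3 = s (x1 - x3) - y1 mod 43 = 7 * (17 - 38) - 25 = 0

P + Q = (38, 0)


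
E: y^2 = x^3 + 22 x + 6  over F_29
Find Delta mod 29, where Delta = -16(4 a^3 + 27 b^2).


4 a^3 + 27 b^2 = 4*22^3 + 27*6^2 = 42592 + 972 = 43564
Delta = -16 * (43564) = -697024
Delta mod 29 = 20

Delta = 20 (mod 29)


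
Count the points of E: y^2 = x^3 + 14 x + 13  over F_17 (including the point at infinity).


For each x in F_17, count y with y^2 = x^3 + 14 x + 13 mod 17:
  x = 0: RHS = 13, y in [8, 9]  -> 2 point(s)
  x = 2: RHS = 15, y in [7, 10]  -> 2 point(s)
  x = 5: RHS = 4, y in [2, 15]  -> 2 point(s)
  x = 8: RHS = 8, y in [5, 12]  -> 2 point(s)
  x = 9: RHS = 1, y in [1, 16]  -> 2 point(s)
  x = 11: RHS = 2, y in [6, 11]  -> 2 point(s)
  x = 16: RHS = 15, y in [7, 10]  -> 2 point(s)
Affine points: 14. Add the point at infinity: total = 15.

#E(F_17) = 15


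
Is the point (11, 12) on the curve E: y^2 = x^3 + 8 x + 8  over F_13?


Check whether y^2 = x^3 + 8 x + 8 (mod 13) for (x, y) = (11, 12).
LHS: y^2 = 12^2 mod 13 = 1
RHS: x^3 + 8 x + 8 = 11^3 + 8*11 + 8 mod 13 = 10
LHS != RHS

No, not on the curve


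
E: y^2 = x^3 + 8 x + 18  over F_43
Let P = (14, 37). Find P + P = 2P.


Doubling: s = (3 x1^2 + a) / (2 y1)
s = (3*14^2 + 8) / (2*37) mod 43 = 22
x3 = s^2 - 2 x1 mod 43 = 22^2 - 2*14 = 26
y3 = s (x1 - x3) - y1 mod 43 = 22 * (14 - 26) - 37 = 0

2P = (26, 0)


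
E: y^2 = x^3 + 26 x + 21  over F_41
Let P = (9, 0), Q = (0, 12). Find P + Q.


P != Q, so use the chord formula.
s = (y2 - y1) / (x2 - x1) = (12) / (32) mod 41 = 26
x3 = s^2 - x1 - x2 mod 41 = 26^2 - 9 - 0 = 11
y3 = s (x1 - x3) - y1 mod 41 = 26 * (9 - 11) - 0 = 30

P + Q = (11, 30)


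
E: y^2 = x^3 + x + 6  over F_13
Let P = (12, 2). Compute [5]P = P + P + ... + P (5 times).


k = 5 = 101_2 (binary, LSB first: 101)
Double-and-add from P = (12, 2):
  bit 0 = 1: acc = O + (12, 2) = (12, 2)
  bit 1 = 0: acc unchanged = (12, 2)
  bit 2 = 1: acc = (12, 2) + (11, 3) = (4, 3)

5P = (4, 3)


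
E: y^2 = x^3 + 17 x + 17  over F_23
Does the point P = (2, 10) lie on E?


Check whether y^2 = x^3 + 17 x + 17 (mod 23) for (x, y) = (2, 10).
LHS: y^2 = 10^2 mod 23 = 8
RHS: x^3 + 17 x + 17 = 2^3 + 17*2 + 17 mod 23 = 13
LHS != RHS

No, not on the curve


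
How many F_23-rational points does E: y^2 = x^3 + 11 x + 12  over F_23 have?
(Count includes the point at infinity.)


For each x in F_23, count y with y^2 = x^3 + 11 x + 12 mod 23:
  x = 0: RHS = 12, y in [9, 14]  -> 2 point(s)
  x = 1: RHS = 1, y in [1, 22]  -> 2 point(s)
  x = 3: RHS = 3, y in [7, 16]  -> 2 point(s)
  x = 5: RHS = 8, y in [10, 13]  -> 2 point(s)
  x = 6: RHS = 18, y in [8, 15]  -> 2 point(s)
  x = 7: RHS = 18, y in [8, 15]  -> 2 point(s)
  x = 9: RHS = 12, y in [9, 14]  -> 2 point(s)
  x = 10: RHS = 18, y in [8, 15]  -> 2 point(s)
  x = 12: RHS = 9, y in [3, 20]  -> 2 point(s)
  x = 13: RHS = 6, y in [11, 12]  -> 2 point(s)
  x = 14: RHS = 12, y in [9, 14]  -> 2 point(s)
  x = 16: RHS = 6, y in [11, 12]  -> 2 point(s)
  x = 17: RHS = 6, y in [11, 12]  -> 2 point(s)
  x = 18: RHS = 16, y in [4, 19]  -> 2 point(s)
  x = 22: RHS = 0, y in [0]  -> 1 point(s)
Affine points: 29. Add the point at infinity: total = 30.

#E(F_23) = 30


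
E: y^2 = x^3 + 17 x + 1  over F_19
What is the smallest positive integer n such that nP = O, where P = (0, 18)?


Compute successive multiples of P until we hit O:
  1P = (0, 18)
  2P = (1, 0)
  3P = (0, 1)
  4P = O

ord(P) = 4


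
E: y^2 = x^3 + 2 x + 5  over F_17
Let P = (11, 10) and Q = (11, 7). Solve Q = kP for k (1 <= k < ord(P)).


Enumerate multiples of P until we hit Q = (11, 7):
  1P = (11, 10)
  2P = (4, 3)
  3P = (3, 15)
  4P = (1, 5)
  5P = (1, 12)
  6P = (3, 2)
  7P = (4, 14)
  8P = (11, 7)
Match found at i = 8.

k = 8


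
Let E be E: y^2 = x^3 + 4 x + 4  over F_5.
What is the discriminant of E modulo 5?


4 a^3 + 27 b^2 = 4*4^3 + 27*4^2 = 256 + 432 = 688
Delta = -16 * (688) = -11008
Delta mod 5 = 2

Delta = 2 (mod 5)


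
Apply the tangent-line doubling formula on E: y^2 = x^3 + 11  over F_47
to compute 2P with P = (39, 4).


Doubling: s = (3 x1^2 + a) / (2 y1)
s = (3*39^2 + 0) / (2*4) mod 47 = 24
x3 = s^2 - 2 x1 mod 47 = 24^2 - 2*39 = 28
y3 = s (x1 - x3) - y1 mod 47 = 24 * (39 - 28) - 4 = 25

2P = (28, 25)


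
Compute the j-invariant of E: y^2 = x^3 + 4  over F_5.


Delta = -16(4 a^3 + 27 b^2) mod 5 = 3
-1728 * (4 a)^3 = -1728 * (4*0)^3 mod 5 = 0
j = 0 * 3^(-1) mod 5 = 0

j = 0 (mod 5)


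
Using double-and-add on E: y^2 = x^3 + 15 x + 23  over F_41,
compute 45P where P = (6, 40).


k = 45 = 101101_2 (binary, LSB first: 101101)
Double-and-add from P = (6, 40):
  bit 0 = 1: acc = O + (6, 40) = (6, 40)
  bit 1 = 0: acc unchanged = (6, 40)
  bit 2 = 1: acc = (6, 40) + (28, 38) = (27, 29)
  bit 3 = 1: acc = (27, 29) + (10, 36) = (8, 9)
  bit 4 = 0: acc unchanged = (8, 9)
  bit 5 = 1: acc = (8, 9) + (12, 39) = (26, 20)

45P = (26, 20)


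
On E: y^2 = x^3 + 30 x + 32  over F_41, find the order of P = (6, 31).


Compute successive multiples of P until we hit O:
  1P = (6, 31)
  2P = (27, 36)
  3P = (26, 15)
  4P = (8, 28)
  5P = (19, 9)
  6P = (39, 28)
  7P = (16, 37)
  8P = (21, 1)
  ... (continuing to 41P)
  41P = O

ord(P) = 41


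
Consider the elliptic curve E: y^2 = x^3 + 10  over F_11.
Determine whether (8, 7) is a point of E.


Check whether y^2 = x^3 + 0 x + 10 (mod 11) for (x, y) = (8, 7).
LHS: y^2 = 7^2 mod 11 = 5
RHS: x^3 + 0 x + 10 = 8^3 + 0*8 + 10 mod 11 = 5
LHS = RHS

Yes, on the curve


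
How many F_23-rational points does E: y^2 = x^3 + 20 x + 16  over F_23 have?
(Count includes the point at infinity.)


For each x in F_23, count y with y^2 = x^3 + 20 x + 16 mod 23:
  x = 0: RHS = 16, y in [4, 19]  -> 2 point(s)
  x = 2: RHS = 18, y in [8, 15]  -> 2 point(s)
  x = 7: RHS = 16, y in [4, 19]  -> 2 point(s)
  x = 11: RHS = 3, y in [7, 16]  -> 2 point(s)
  x = 12: RHS = 6, y in [11, 12]  -> 2 point(s)
  x = 13: RHS = 12, y in [9, 14]  -> 2 point(s)
  x = 14: RHS = 4, y in [2, 21]  -> 2 point(s)
  x = 16: RHS = 16, y in [4, 19]  -> 2 point(s)
  x = 17: RHS = 2, y in [5, 18]  -> 2 point(s)
  x = 22: RHS = 18, y in [8, 15]  -> 2 point(s)
Affine points: 20. Add the point at infinity: total = 21.

#E(F_23) = 21


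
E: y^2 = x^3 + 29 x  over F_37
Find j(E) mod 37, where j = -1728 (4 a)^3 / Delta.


Delta = -16(4 a^3 + 27 b^2) mod 37 = 23
-1728 * (4 a)^3 = -1728 * (4*29)^3 mod 37 = 6
j = 6 * 23^(-1) mod 37 = 26

j = 26 (mod 37)


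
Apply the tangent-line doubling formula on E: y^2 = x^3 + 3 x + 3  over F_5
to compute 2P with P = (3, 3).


Doubling: s = (3 x1^2 + a) / (2 y1)
s = (3*3^2 + 3) / (2*3) mod 5 = 0
x3 = s^2 - 2 x1 mod 5 = 0^2 - 2*3 = 4
y3 = s (x1 - x3) - y1 mod 5 = 0 * (3 - 4) - 3 = 2

2P = (4, 2)


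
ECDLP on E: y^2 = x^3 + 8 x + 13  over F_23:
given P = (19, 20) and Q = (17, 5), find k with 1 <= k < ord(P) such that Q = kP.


Enumerate multiples of P until we hit Q = (17, 5):
  1P = (19, 20)
  2P = (21, 14)
  3P = (15, 14)
  4P = (20, 13)
  5P = (10, 9)
  6P = (6, 1)
  7P = (0, 6)
  8P = (22, 2)
  9P = (18, 20)
  10P = (9, 3)
  11P = (11, 12)
  12P = (17, 5)
Match found at i = 12.

k = 12


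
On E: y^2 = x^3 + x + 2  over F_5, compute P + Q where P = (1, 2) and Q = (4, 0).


P != Q, so use the chord formula.
s = (y2 - y1) / (x2 - x1) = (3) / (3) mod 5 = 1
x3 = s^2 - x1 - x2 mod 5 = 1^2 - 1 - 4 = 1
y3 = s (x1 - x3) - y1 mod 5 = 1 * (1 - 1) - 2 = 3

P + Q = (1, 3)


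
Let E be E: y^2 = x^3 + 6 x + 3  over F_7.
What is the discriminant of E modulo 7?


4 a^3 + 27 b^2 = 4*6^3 + 27*3^2 = 864 + 243 = 1107
Delta = -16 * (1107) = -17712
Delta mod 7 = 5

Delta = 5 (mod 7)


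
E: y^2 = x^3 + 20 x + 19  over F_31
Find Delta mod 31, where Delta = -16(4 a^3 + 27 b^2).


4 a^3 + 27 b^2 = 4*20^3 + 27*19^2 = 32000 + 9747 = 41747
Delta = -16 * (41747) = -667952
Delta mod 31 = 5

Delta = 5 (mod 31)


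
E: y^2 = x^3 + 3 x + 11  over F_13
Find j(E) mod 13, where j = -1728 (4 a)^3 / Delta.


Delta = -16(4 a^3 + 27 b^2) mod 13 = 2
-1728 * (4 a)^3 = -1728 * (4*3)^3 mod 13 = 12
j = 12 * 2^(-1) mod 13 = 6

j = 6 (mod 13)


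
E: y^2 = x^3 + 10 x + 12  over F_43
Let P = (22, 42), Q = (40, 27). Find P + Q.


P != Q, so use the chord formula.
s = (y2 - y1) / (x2 - x1) = (28) / (18) mod 43 = 35
x3 = s^2 - x1 - x2 mod 43 = 35^2 - 22 - 40 = 2
y3 = s (x1 - x3) - y1 mod 43 = 35 * (22 - 2) - 42 = 13

P + Q = (2, 13)


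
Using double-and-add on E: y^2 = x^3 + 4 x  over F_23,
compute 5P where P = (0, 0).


k = 5 = 101_2 (binary, LSB first: 101)
Double-and-add from P = (0, 0):
  bit 0 = 1: acc = O + (0, 0) = (0, 0)
  bit 1 = 0: acc unchanged = (0, 0)
  bit 2 = 1: acc = (0, 0) + O = (0, 0)

5P = (0, 0)


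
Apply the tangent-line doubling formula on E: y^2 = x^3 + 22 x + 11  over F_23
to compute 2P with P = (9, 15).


Doubling: s = (3 x1^2 + a) / (2 y1)
s = (3*9^2 + 22) / (2*15) mod 23 = 5
x3 = s^2 - 2 x1 mod 23 = 5^2 - 2*9 = 7
y3 = s (x1 - x3) - y1 mod 23 = 5 * (9 - 7) - 15 = 18

2P = (7, 18)


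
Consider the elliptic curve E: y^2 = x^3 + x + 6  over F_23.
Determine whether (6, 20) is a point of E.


Check whether y^2 = x^3 + 1 x + 6 (mod 23) for (x, y) = (6, 20).
LHS: y^2 = 20^2 mod 23 = 9
RHS: x^3 + 1 x + 6 = 6^3 + 1*6 + 6 mod 23 = 21
LHS != RHS

No, not on the curve


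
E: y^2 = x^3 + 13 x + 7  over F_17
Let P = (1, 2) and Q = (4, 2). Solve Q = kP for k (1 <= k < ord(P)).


Enumerate multiples of P until we hit Q = (4, 2):
  1P = (1, 2)
  2P = (14, 14)
  3P = (11, 11)
  4P = (7, 13)
  5P = (10, 7)
  6P = (4, 2)
Match found at i = 6.

k = 6


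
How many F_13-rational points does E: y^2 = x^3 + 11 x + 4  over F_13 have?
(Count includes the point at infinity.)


For each x in F_13, count y with y^2 = x^3 + 11 x + 4 mod 13:
  x = 0: RHS = 4, y in [2, 11]  -> 2 point(s)
  x = 1: RHS = 3, y in [4, 9]  -> 2 point(s)
  x = 3: RHS = 12, y in [5, 8]  -> 2 point(s)
  x = 6: RHS = 0, y in [0]  -> 1 point(s)
  x = 9: RHS = 0, y in [0]  -> 1 point(s)
  x = 10: RHS = 9, y in [3, 10]  -> 2 point(s)
  x = 11: RHS = 0, y in [0]  -> 1 point(s)
Affine points: 11. Add the point at infinity: total = 12.

#E(F_13) = 12


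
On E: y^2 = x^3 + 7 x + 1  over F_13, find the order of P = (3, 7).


Compute successive multiples of P until we hit O:
  1P = (3, 7)
  2P = (6, 8)
  3P = (7, 9)
  4P = (0, 1)
  5P = (1, 10)
  6P = (8, 7)
  7P = (2, 6)
  8P = (9, 0)
  ... (continuing to 16P)
  16P = O

ord(P) = 16


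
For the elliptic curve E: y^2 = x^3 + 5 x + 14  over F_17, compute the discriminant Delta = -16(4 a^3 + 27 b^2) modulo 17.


4 a^3 + 27 b^2 = 4*5^3 + 27*14^2 = 500 + 5292 = 5792
Delta = -16 * (5792) = -92672
Delta mod 17 = 12

Delta = 12 (mod 17)


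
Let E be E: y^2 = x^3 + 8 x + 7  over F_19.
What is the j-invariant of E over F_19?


Delta = -16(4 a^3 + 27 b^2) mod 19 = 5
-1728 * (4 a)^3 = -1728 * (4*8)^3 mod 19 = 12
j = 12 * 5^(-1) mod 19 = 10

j = 10 (mod 19)


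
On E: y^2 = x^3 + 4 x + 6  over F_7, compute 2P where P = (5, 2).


k = 2 = 10_2 (binary, LSB first: 01)
Double-and-add from P = (5, 2):
  bit 0 = 0: acc unchanged = O
  bit 1 = 1: acc = O + (6, 1) = (6, 1)

2P = (6, 1)


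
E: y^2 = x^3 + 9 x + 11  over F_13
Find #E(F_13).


For each x in F_13, count y with y^2 = x^3 + 9 x + 11 mod 13:
  x = 3: RHS = 0, y in [0]  -> 1 point(s)
  x = 5: RHS = 12, y in [5, 8]  -> 2 point(s)
  x = 7: RHS = 1, y in [1, 12]  -> 2 point(s)
  x = 8: RHS = 10, y in [6, 7]  -> 2 point(s)
  x = 10: RHS = 9, y in [3, 10]  -> 2 point(s)
  x = 12: RHS = 1, y in [1, 12]  -> 2 point(s)
Affine points: 11. Add the point at infinity: total = 12.

#E(F_13) = 12


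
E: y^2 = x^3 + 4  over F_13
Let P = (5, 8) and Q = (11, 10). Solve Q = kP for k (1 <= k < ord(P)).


Enumerate multiples of P until we hit Q = (11, 10):
  1P = (5, 8)
  2P = (4, 4)
  3P = (7, 10)
  4P = (2, 8)
  5P = (6, 5)
  6P = (11, 10)
Match found at i = 6.

k = 6


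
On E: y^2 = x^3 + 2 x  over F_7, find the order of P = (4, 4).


Compute successive multiples of P until we hit O:
  1P = (4, 4)
  2P = (0, 0)
  3P = (4, 3)
  4P = O

ord(P) = 4


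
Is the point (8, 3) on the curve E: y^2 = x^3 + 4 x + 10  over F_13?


Check whether y^2 = x^3 + 4 x + 10 (mod 13) for (x, y) = (8, 3).
LHS: y^2 = 3^2 mod 13 = 9
RHS: x^3 + 4 x + 10 = 8^3 + 4*8 + 10 mod 13 = 8
LHS != RHS

No, not on the curve


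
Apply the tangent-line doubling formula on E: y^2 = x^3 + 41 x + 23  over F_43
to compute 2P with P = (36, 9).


Doubling: s = (3 x1^2 + a) / (2 y1)
s = (3*36^2 + 41) / (2*9) mod 43 = 20
x3 = s^2 - 2 x1 mod 43 = 20^2 - 2*36 = 27
y3 = s (x1 - x3) - y1 mod 43 = 20 * (36 - 27) - 9 = 42

2P = (27, 42)


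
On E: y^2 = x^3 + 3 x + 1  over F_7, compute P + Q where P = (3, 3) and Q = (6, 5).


P != Q, so use the chord formula.
s = (y2 - y1) / (x2 - x1) = (2) / (3) mod 7 = 3
x3 = s^2 - x1 - x2 mod 7 = 3^2 - 3 - 6 = 0
y3 = s (x1 - x3) - y1 mod 7 = 3 * (3 - 0) - 3 = 6

P + Q = (0, 6)


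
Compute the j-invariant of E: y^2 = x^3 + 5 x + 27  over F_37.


Delta = -16(4 a^3 + 27 b^2) mod 37 = 8
-1728 * (4 a)^3 = -1728 * (4*5)^3 mod 37 = 14
j = 14 * 8^(-1) mod 37 = 11

j = 11 (mod 37)


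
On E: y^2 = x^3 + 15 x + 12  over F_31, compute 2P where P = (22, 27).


Doubling: s = (3 x1^2 + a) / (2 y1)
s = (3*22^2 + 15) / (2*27) mod 31 = 22
x3 = s^2 - 2 x1 mod 31 = 22^2 - 2*22 = 6
y3 = s (x1 - x3) - y1 mod 31 = 22 * (22 - 6) - 27 = 15

2P = (6, 15)


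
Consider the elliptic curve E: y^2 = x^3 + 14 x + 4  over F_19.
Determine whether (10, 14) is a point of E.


Check whether y^2 = x^3 + 14 x + 4 (mod 19) for (x, y) = (10, 14).
LHS: y^2 = 14^2 mod 19 = 6
RHS: x^3 + 14 x + 4 = 10^3 + 14*10 + 4 mod 19 = 4
LHS != RHS

No, not on the curve


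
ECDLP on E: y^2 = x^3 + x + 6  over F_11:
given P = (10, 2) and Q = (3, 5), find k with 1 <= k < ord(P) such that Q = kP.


Enumerate multiples of P until we hit Q = (3, 5):
  1P = (10, 2)
  2P = (3, 5)
Match found at i = 2.

k = 2


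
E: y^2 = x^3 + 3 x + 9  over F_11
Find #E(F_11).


For each x in F_11, count y with y^2 = x^3 + 3 x + 9 mod 11:
  x = 0: RHS = 9, y in [3, 8]  -> 2 point(s)
  x = 2: RHS = 1, y in [1, 10]  -> 2 point(s)
  x = 3: RHS = 1, y in [1, 10]  -> 2 point(s)
  x = 6: RHS = 1, y in [1, 10]  -> 2 point(s)
  x = 10: RHS = 5, y in [4, 7]  -> 2 point(s)
Affine points: 10. Add the point at infinity: total = 11.

#E(F_11) = 11


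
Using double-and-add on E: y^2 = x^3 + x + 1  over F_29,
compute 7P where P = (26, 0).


k = 7 = 111_2 (binary, LSB first: 111)
Double-and-add from P = (26, 0):
  bit 0 = 1: acc = O + (26, 0) = (26, 0)
  bit 1 = 1: acc = (26, 0) + O = (26, 0)
  bit 2 = 1: acc = (26, 0) + O = (26, 0)

7P = (26, 0)


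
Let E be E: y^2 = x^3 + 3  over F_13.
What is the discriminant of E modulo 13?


4 a^3 + 27 b^2 = 4*0^3 + 27*3^2 = 0 + 243 = 243
Delta = -16 * (243) = -3888
Delta mod 13 = 12

Delta = 12 (mod 13)


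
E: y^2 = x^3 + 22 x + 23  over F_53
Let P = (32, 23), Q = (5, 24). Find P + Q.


P != Q, so use the chord formula.
s = (y2 - y1) / (x2 - x1) = (1) / (26) mod 53 = 51
x3 = s^2 - x1 - x2 mod 53 = 51^2 - 32 - 5 = 20
y3 = s (x1 - x3) - y1 mod 53 = 51 * (32 - 20) - 23 = 6

P + Q = (20, 6)


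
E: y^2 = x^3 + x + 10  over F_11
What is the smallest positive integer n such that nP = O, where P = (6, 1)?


Compute successive multiples of P until we hit O:
  1P = (6, 1)
  2P = (2, 8)
  3P = (4, 1)
  4P = (1, 10)
  5P = (9, 0)
  6P = (1, 1)
  7P = (4, 10)
  8P = (2, 3)
  ... (continuing to 10P)
  10P = O

ord(P) = 10


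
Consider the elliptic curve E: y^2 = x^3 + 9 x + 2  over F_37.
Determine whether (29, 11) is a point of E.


Check whether y^2 = x^3 + 9 x + 2 (mod 37) for (x, y) = (29, 11).
LHS: y^2 = 11^2 mod 37 = 10
RHS: x^3 + 9 x + 2 = 29^3 + 9*29 + 2 mod 37 = 10
LHS = RHS

Yes, on the curve


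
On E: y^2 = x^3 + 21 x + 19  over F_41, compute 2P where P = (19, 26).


Doubling: s = (3 x1^2 + a) / (2 y1)
s = (3*19^2 + 21) / (2*26) mod 41 = 37
x3 = s^2 - 2 x1 mod 41 = 37^2 - 2*19 = 19
y3 = s (x1 - x3) - y1 mod 41 = 37 * (19 - 19) - 26 = 15

2P = (19, 15)


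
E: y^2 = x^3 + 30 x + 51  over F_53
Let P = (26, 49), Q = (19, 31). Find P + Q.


P != Q, so use the chord formula.
s = (y2 - y1) / (x2 - x1) = (35) / (46) mod 53 = 48
x3 = s^2 - x1 - x2 mod 53 = 48^2 - 26 - 19 = 33
y3 = s (x1 - x3) - y1 mod 53 = 48 * (26 - 33) - 49 = 39

P + Q = (33, 39)


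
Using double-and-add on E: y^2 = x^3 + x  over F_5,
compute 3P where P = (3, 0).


k = 3 = 11_2 (binary, LSB first: 11)
Double-and-add from P = (3, 0):
  bit 0 = 1: acc = O + (3, 0) = (3, 0)
  bit 1 = 1: acc = (3, 0) + O = (3, 0)

3P = (3, 0)


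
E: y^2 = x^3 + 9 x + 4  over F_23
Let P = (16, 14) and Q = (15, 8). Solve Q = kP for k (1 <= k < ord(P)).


Enumerate multiples of P until we hit Q = (15, 8):
  1P = (16, 14)
  2P = (15, 8)
Match found at i = 2.

k = 2


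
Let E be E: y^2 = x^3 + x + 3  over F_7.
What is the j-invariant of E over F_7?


Delta = -16(4 a^3 + 27 b^2) mod 7 = 3
-1728 * (4 a)^3 = -1728 * (4*1)^3 mod 7 = 1
j = 1 * 3^(-1) mod 7 = 5

j = 5 (mod 7)


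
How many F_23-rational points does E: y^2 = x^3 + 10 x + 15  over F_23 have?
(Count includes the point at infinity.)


For each x in F_23, count y with y^2 = x^3 + 10 x + 15 mod 23:
  x = 1: RHS = 3, y in [7, 16]  -> 2 point(s)
  x = 3: RHS = 3, y in [7, 16]  -> 2 point(s)
  x = 4: RHS = 4, y in [2, 21]  -> 2 point(s)
  x = 5: RHS = 6, y in [11, 12]  -> 2 point(s)
  x = 8: RHS = 9, y in [3, 20]  -> 2 point(s)
  x = 9: RHS = 6, y in [11, 12]  -> 2 point(s)
  x = 12: RHS = 0, y in [0]  -> 1 point(s)
  x = 14: RHS = 1, y in [1, 22]  -> 2 point(s)
  x = 16: RHS = 16, y in [4, 19]  -> 2 point(s)
  x = 18: RHS = 1, y in [1, 22]  -> 2 point(s)
  x = 19: RHS = 3, y in [7, 16]  -> 2 point(s)
  x = 20: RHS = 4, y in [2, 21]  -> 2 point(s)
  x = 22: RHS = 4, y in [2, 21]  -> 2 point(s)
Affine points: 25. Add the point at infinity: total = 26.

#E(F_23) = 26


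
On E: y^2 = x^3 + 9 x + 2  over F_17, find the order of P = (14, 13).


Compute successive multiples of P until we hit O:
  1P = (14, 13)
  2P = (5, 6)
  3P = (7, 0)
  4P = (5, 11)
  5P = (14, 4)
  6P = O

ord(P) = 6


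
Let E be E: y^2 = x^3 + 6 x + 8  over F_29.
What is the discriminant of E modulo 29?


4 a^3 + 27 b^2 = 4*6^3 + 27*8^2 = 864 + 1728 = 2592
Delta = -16 * (2592) = -41472
Delta mod 29 = 27

Delta = 27 (mod 29)


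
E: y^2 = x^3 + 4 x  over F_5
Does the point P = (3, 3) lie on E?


Check whether y^2 = x^3 + 4 x + 0 (mod 5) for (x, y) = (3, 3).
LHS: y^2 = 3^2 mod 5 = 4
RHS: x^3 + 4 x + 0 = 3^3 + 4*3 + 0 mod 5 = 4
LHS = RHS

Yes, on the curve


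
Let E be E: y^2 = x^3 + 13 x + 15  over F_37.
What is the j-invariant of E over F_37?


Delta = -16(4 a^3 + 27 b^2) mod 37 = 28
-1728 * (4 a)^3 = -1728 * (4*13)^3 mod 37 = 14
j = 14 * 28^(-1) mod 37 = 19

j = 19 (mod 37)


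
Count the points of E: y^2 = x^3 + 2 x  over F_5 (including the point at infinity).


For each x in F_5, count y with y^2 = x^3 + 2 x + 0 mod 5:
  x = 0: RHS = 0, y in [0]  -> 1 point(s)
Affine points: 1. Add the point at infinity: total = 2.

#E(F_5) = 2


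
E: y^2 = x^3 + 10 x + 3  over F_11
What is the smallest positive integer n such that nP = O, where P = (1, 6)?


Compute successive multiples of P until we hit O:
  1P = (1, 6)
  2P = (2, 3)
  3P = (6, 9)
  4P = (7, 8)
  5P = (8, 10)
  6P = (3, 7)
  7P = (10, 6)
  8P = (0, 5)
  ... (continuing to 17P)
  17P = O

ord(P) = 17


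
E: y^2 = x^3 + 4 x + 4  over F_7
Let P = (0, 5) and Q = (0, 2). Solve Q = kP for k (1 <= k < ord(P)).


Enumerate multiples of P until we hit Q = (0, 2):
  1P = (0, 5)
  2P = (1, 3)
  3P = (3, 1)
  4P = (5, 4)
  5P = (4, 0)
  6P = (5, 3)
  7P = (3, 6)
  8P = (1, 4)
  9P = (0, 2)
Match found at i = 9.

k = 9


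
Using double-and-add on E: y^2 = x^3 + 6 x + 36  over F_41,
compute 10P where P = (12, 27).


k = 10 = 1010_2 (binary, LSB first: 0101)
Double-and-add from P = (12, 27):
  bit 0 = 0: acc unchanged = O
  bit 1 = 1: acc = O + (18, 20) = (18, 20)
  bit 2 = 0: acc unchanged = (18, 20)
  bit 3 = 1: acc = (18, 20) + (31, 40) = (31, 1)

10P = (31, 1)


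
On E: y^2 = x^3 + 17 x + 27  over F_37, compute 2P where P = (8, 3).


Doubling: s = (3 x1^2 + a) / (2 y1)
s = (3*8^2 + 17) / (2*3) mod 37 = 4
x3 = s^2 - 2 x1 mod 37 = 4^2 - 2*8 = 0
y3 = s (x1 - x3) - y1 mod 37 = 4 * (8 - 0) - 3 = 29

2P = (0, 29)


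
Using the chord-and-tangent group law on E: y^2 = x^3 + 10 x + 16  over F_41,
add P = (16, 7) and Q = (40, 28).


P != Q, so use the chord formula.
s = (y2 - y1) / (x2 - x1) = (21) / (24) mod 41 = 6
x3 = s^2 - x1 - x2 mod 41 = 6^2 - 16 - 40 = 21
y3 = s (x1 - x3) - y1 mod 41 = 6 * (16 - 21) - 7 = 4

P + Q = (21, 4)


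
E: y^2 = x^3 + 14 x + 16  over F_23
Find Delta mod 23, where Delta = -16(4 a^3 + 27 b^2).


4 a^3 + 27 b^2 = 4*14^3 + 27*16^2 = 10976 + 6912 = 17888
Delta = -16 * (17888) = -286208
Delta mod 23 = 4

Delta = 4 (mod 23)


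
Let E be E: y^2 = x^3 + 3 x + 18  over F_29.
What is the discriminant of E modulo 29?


4 a^3 + 27 b^2 = 4*3^3 + 27*18^2 = 108 + 8748 = 8856
Delta = -16 * (8856) = -141696
Delta mod 29 = 27

Delta = 27 (mod 29)


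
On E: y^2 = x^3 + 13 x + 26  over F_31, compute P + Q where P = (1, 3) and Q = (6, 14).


P != Q, so use the chord formula.
s = (y2 - y1) / (x2 - x1) = (11) / (5) mod 31 = 27
x3 = s^2 - x1 - x2 mod 31 = 27^2 - 1 - 6 = 9
y3 = s (x1 - x3) - y1 mod 31 = 27 * (1 - 9) - 3 = 29

P + Q = (9, 29)


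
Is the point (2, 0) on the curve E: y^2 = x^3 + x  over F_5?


Check whether y^2 = x^3 + 1 x + 0 (mod 5) for (x, y) = (2, 0).
LHS: y^2 = 0^2 mod 5 = 0
RHS: x^3 + 1 x + 0 = 2^3 + 1*2 + 0 mod 5 = 0
LHS = RHS

Yes, on the curve


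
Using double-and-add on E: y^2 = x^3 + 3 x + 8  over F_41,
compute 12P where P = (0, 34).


k = 12 = 1100_2 (binary, LSB first: 0011)
Double-and-add from P = (0, 34):
  bit 0 = 0: acc unchanged = O
  bit 1 = 0: acc unchanged = O
  bit 2 = 1: acc = O + (35, 15) = (35, 15)
  bit 3 = 1: acc = (35, 15) + (22, 29) = (15, 36)

12P = (15, 36)


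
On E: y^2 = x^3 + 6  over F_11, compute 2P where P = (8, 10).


Doubling: s = (3 x1^2 + a) / (2 y1)
s = (3*8^2 + 0) / (2*10) mod 11 = 3
x3 = s^2 - 2 x1 mod 11 = 3^2 - 2*8 = 4
y3 = s (x1 - x3) - y1 mod 11 = 3 * (8 - 4) - 10 = 2

2P = (4, 2)


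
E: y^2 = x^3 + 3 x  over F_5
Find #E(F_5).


For each x in F_5, count y with y^2 = x^3 + 3 x + 0 mod 5:
  x = 0: RHS = 0, y in [0]  -> 1 point(s)
  x = 1: RHS = 4, y in [2, 3]  -> 2 point(s)
  x = 2: RHS = 4, y in [2, 3]  -> 2 point(s)
  x = 3: RHS = 1, y in [1, 4]  -> 2 point(s)
  x = 4: RHS = 1, y in [1, 4]  -> 2 point(s)
Affine points: 9. Add the point at infinity: total = 10.

#E(F_5) = 10


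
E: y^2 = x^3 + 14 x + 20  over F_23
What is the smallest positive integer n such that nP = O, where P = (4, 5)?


Compute successive multiples of P until we hit O:
  1P = (4, 5)
  2P = (1, 9)
  3P = (7, 22)
  4P = (16, 19)
  5P = (5, 13)
  6P = (9, 1)
  7P = (18, 20)
  8P = (14, 4)
  ... (continuing to 18P)
  18P = O

ord(P) = 18


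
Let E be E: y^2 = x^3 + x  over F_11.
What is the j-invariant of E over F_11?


Delta = -16(4 a^3 + 27 b^2) mod 11 = 2
-1728 * (4 a)^3 = -1728 * (4*1)^3 mod 11 = 2
j = 2 * 2^(-1) mod 11 = 1

j = 1 (mod 11)


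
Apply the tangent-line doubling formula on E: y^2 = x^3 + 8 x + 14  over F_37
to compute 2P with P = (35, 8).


Doubling: s = (3 x1^2 + a) / (2 y1)
s = (3*35^2 + 8) / (2*8) mod 37 = 29
x3 = s^2 - 2 x1 mod 37 = 29^2 - 2*35 = 31
y3 = s (x1 - x3) - y1 mod 37 = 29 * (35 - 31) - 8 = 34

2P = (31, 34)


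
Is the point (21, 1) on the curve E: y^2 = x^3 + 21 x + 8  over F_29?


Check whether y^2 = x^3 + 21 x + 8 (mod 29) for (x, y) = (21, 1).
LHS: y^2 = 1^2 mod 29 = 1
RHS: x^3 + 21 x + 8 = 21^3 + 21*21 + 8 mod 29 = 24
LHS != RHS

No, not on the curve


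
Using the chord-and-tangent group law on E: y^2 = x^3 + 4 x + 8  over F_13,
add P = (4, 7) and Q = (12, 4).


P != Q, so use the chord formula.
s = (y2 - y1) / (x2 - x1) = (10) / (8) mod 13 = 11
x3 = s^2 - x1 - x2 mod 13 = 11^2 - 4 - 12 = 1
y3 = s (x1 - x3) - y1 mod 13 = 11 * (4 - 1) - 7 = 0

P + Q = (1, 0)


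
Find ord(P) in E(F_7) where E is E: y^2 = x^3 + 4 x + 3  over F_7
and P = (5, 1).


Compute successive multiples of P until we hit O:
  1P = (5, 1)
  2P = (5, 6)
  3P = O

ord(P) = 3


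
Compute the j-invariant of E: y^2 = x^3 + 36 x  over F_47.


Delta = -16(4 a^3 + 27 b^2) mod 47 = 20
-1728 * (4 a)^3 = -1728 * (4*36)^3 mod 47 = 15
j = 15 * 20^(-1) mod 47 = 36

j = 36 (mod 47)


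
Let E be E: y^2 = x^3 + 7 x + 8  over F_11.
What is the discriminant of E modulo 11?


4 a^3 + 27 b^2 = 4*7^3 + 27*8^2 = 1372 + 1728 = 3100
Delta = -16 * (3100) = -49600
Delta mod 11 = 10

Delta = 10 (mod 11)


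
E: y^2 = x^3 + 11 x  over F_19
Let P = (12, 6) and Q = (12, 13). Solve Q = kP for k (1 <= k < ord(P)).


Enumerate multiples of P until we hit Q = (12, 13):
  1P = (12, 6)
  2P = (0, 0)
  3P = (12, 13)
Match found at i = 3.

k = 3


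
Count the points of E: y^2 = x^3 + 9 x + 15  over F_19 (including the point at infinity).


For each x in F_19, count y with y^2 = x^3 + 9 x + 15 mod 19:
  x = 1: RHS = 6, y in [5, 14]  -> 2 point(s)
  x = 4: RHS = 1, y in [1, 18]  -> 2 point(s)
  x = 6: RHS = 0, y in [0]  -> 1 point(s)
  x = 11: RHS = 1, y in [1, 18]  -> 2 point(s)
  x = 13: RHS = 11, y in [7, 12]  -> 2 point(s)
  x = 14: RHS = 16, y in [4, 15]  -> 2 point(s)
  x = 18: RHS = 5, y in [9, 10]  -> 2 point(s)
Affine points: 13. Add the point at infinity: total = 14.

#E(F_19) = 14


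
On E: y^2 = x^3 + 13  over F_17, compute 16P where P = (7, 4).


k = 16 = 10000_2 (binary, LSB first: 00001)
Double-and-add from P = (7, 4):
  bit 0 = 0: acc unchanged = O
  bit 1 = 0: acc unchanged = O
  bit 2 = 0: acc unchanged = O
  bit 3 = 0: acc unchanged = O
  bit 4 = 1: acc = O + (11, 1) = (11, 1)

16P = (11, 1)


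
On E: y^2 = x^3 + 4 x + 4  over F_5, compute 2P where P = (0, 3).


Doubling: s = (3 x1^2 + a) / (2 y1)
s = (3*0^2 + 4) / (2*3) mod 5 = 4
x3 = s^2 - 2 x1 mod 5 = 4^2 - 2*0 = 1
y3 = s (x1 - x3) - y1 mod 5 = 4 * (0 - 1) - 3 = 3

2P = (1, 3)


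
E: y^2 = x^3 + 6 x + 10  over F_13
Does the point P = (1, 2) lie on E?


Check whether y^2 = x^3 + 6 x + 10 (mod 13) for (x, y) = (1, 2).
LHS: y^2 = 2^2 mod 13 = 4
RHS: x^3 + 6 x + 10 = 1^3 + 6*1 + 10 mod 13 = 4
LHS = RHS

Yes, on the curve


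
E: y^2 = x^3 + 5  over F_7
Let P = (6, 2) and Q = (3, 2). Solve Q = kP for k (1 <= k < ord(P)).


Enumerate multiples of P until we hit Q = (3, 2):
  1P = (6, 2)
  2P = (3, 2)
Match found at i = 2.

k = 2


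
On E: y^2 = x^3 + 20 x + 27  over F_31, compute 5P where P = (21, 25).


k = 5 = 101_2 (binary, LSB first: 101)
Double-and-add from P = (21, 25):
  bit 0 = 1: acc = O + (21, 25) = (21, 25)
  bit 1 = 0: acc unchanged = (21, 25)
  bit 2 = 1: acc = (21, 25) + (16, 14) = (10, 24)

5P = (10, 24)
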